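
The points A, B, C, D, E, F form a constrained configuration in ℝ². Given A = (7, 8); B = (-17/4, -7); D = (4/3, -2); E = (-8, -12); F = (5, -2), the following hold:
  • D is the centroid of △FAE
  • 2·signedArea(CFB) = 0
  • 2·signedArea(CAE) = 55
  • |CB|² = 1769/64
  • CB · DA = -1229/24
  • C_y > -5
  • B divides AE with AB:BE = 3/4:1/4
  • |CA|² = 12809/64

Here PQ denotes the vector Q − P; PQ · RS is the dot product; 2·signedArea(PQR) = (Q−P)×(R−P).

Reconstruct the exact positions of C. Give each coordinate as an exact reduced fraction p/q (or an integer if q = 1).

1. C_x = 3/8  [2·signedArea(CFB) = 0 ∩ 2·signedArea(CAE) = 55]
2. C_y = -9/2  [2·signedArea(CFB) = 0 ∩ 2·signedArea(CAE) = 55]
   → C = (3/8, -9/2)

C = (3/8, -9/2)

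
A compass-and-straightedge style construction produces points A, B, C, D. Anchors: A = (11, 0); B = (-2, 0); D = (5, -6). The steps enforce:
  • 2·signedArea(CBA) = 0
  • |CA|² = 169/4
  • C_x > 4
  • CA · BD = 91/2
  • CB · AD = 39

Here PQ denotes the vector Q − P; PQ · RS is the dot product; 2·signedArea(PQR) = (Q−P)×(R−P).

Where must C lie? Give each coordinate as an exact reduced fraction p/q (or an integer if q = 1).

1. C_x = 9/2  [2·signedArea(CBA) = 0 ∩ CA · BD = 91/2]
2. C_y = 0  [2·signedArea(CBA) = 0 ∩ CA · BD = 91/2]
   → C = (9/2, 0)

C = (9/2, 0)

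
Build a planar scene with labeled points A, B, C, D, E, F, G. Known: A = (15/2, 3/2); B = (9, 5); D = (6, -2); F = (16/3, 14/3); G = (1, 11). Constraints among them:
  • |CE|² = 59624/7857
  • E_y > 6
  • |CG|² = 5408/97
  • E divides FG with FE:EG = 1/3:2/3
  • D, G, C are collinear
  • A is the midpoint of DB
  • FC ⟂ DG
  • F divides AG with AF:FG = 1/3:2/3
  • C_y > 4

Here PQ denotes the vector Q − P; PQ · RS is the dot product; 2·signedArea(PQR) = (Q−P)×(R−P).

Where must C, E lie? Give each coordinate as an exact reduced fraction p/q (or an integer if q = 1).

1. C_x = 357/97  [D, G, C are collinear ∩ FC ⟂ DG]
2. C_y = 391/97  [D, G, C are collinear ∩ FC ⟂ DG]
   → C = (357/97, 391/97)
3. E_x = 35/9  [E divides FG with FE:EG = 1/3:2/3]
4. E_y = 61/9  [E divides FG with FE:EG = 1/3:2/3]
   → E = (35/9, 61/9)

C = (357/97, 391/97)
E = (35/9, 61/9)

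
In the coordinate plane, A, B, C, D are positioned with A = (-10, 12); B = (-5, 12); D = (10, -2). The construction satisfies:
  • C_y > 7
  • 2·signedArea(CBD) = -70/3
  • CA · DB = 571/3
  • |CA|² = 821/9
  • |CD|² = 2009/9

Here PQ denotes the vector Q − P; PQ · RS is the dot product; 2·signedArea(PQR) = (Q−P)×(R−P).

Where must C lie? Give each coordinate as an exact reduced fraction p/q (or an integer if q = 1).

1. C_x = -5/3  [2·signedArea(CBD) = -70/3 ∩ CA · DB = 571/3]
2. C_y = 22/3  [2·signedArea(CBD) = -70/3 ∩ CA · DB = 571/3]
   → C = (-5/3, 22/3)

C = (-5/3, 22/3)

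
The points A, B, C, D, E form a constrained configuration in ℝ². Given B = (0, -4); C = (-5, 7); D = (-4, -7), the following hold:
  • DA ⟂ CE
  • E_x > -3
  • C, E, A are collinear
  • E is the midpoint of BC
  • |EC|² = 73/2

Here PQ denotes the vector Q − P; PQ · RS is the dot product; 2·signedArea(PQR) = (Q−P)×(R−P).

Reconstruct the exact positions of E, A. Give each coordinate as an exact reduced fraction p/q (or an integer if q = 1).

A = (65/146, -727/146)
E = (-5/2, 3/2)

1. E_x = -5/2  [E is the midpoint of BC]
2. E_y = 3/2  [E is the midpoint of BC]
   → E = (-5/2, 3/2)
3. A_x = 65/146  [C, E, A are collinear ∩ DA ⟂ CE]
4. A_y = -727/146  [C, E, A are collinear ∩ DA ⟂ CE]
   → A = (65/146, -727/146)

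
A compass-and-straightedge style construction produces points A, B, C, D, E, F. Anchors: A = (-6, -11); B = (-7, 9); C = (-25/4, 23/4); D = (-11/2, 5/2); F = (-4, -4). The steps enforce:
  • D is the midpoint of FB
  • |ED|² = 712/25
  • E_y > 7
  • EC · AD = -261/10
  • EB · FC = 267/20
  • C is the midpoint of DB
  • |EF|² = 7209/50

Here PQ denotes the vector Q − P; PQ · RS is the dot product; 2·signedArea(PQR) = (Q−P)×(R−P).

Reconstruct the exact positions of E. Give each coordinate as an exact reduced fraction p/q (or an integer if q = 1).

1. E_x = -67/10  [EB · FC = 267/20 ∩ EC · AD = -261/10]
2. E_y = 77/10  [EB · FC = 267/20 ∩ EC · AD = -261/10]
   → E = (-67/10, 77/10)

E = (-67/10, 77/10)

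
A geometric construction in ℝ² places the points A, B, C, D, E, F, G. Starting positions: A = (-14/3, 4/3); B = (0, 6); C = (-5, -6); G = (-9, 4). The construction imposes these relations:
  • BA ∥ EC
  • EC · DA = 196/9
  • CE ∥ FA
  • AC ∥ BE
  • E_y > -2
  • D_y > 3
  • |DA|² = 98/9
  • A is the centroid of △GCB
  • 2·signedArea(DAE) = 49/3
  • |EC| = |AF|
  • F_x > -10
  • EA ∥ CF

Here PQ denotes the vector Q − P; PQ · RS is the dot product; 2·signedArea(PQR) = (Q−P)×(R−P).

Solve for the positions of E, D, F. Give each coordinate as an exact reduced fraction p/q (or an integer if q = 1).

D = (-7/3, 11/3)
E = (-1/3, -4/3)
F = (-28/3, -10/3)

1. E_x = -1/3  [BA ∥ EC ∩ AC ∥ BE]
2. E_y = -4/3  [BA ∥ EC ∩ AC ∥ BE]
   → E = (-1/3, -4/3)
3. D_x = -7/3  [2·signedArea(DAE) = 49/3 ∩ EC · DA = 196/9]
4. D_y = 11/3  [2·signedArea(DAE) = 49/3 ∩ EC · DA = 196/9]
   → D = (-7/3, 11/3)
5. F_x = -28/3  [CE ∥ FA ∩ EA ∥ CF]
6. F_y = -10/3  [CE ∥ FA ∩ EA ∥ CF]
   → F = (-28/3, -10/3)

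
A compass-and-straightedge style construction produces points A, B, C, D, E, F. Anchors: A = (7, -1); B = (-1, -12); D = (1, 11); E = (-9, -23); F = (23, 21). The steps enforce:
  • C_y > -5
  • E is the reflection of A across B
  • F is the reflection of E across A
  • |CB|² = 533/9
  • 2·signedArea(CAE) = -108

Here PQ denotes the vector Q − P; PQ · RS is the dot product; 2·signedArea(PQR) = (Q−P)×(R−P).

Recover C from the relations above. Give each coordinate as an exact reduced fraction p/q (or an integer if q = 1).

1. C_x = -1/3  [line 22·x + -16·y + -62 = 0 ∩ |CB|² = 533/9]
2. C_y = -13/3  [line 22·x + -16·y + -62 = 0 ∩ |CB|² = 533/9]
   → C = (-1/3, -13/3)

C = (-1/3, -13/3)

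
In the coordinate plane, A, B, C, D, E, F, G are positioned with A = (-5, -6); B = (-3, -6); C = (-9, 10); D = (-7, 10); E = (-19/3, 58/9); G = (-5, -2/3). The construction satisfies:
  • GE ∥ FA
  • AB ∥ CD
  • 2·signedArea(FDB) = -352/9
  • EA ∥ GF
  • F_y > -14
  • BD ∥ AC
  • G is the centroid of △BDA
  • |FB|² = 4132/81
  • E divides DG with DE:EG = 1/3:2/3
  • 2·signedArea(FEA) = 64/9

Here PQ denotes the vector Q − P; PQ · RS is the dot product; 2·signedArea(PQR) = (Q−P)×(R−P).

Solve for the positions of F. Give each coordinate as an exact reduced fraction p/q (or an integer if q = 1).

F = (-11/3, -118/9)

1. F_x = -11/3  [GE ∥ FA ∩ EA ∥ GF]
2. F_y = -118/9  [GE ∥ FA ∩ EA ∥ GF]
   → F = (-11/3, -118/9)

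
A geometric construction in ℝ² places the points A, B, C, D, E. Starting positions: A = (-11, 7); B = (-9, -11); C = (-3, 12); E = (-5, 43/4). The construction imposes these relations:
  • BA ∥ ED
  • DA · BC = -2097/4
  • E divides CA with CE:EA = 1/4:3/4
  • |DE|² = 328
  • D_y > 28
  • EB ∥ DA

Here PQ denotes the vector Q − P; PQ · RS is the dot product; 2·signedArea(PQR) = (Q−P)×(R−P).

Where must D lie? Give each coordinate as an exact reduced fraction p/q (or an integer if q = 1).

1. D_x = -7  [EB ∥ DA ∩ BA ∥ ED]
2. D_y = 115/4  [EB ∥ DA ∩ BA ∥ ED]
   → D = (-7, 115/4)

D = (-7, 115/4)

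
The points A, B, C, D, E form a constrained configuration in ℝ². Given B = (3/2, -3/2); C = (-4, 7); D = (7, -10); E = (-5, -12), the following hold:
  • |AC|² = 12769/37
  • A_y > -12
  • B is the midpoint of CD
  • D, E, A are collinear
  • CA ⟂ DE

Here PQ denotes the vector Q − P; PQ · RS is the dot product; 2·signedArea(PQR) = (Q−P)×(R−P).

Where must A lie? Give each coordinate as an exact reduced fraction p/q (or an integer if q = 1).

1. A_x = -35/37  [D, E, A are collinear ∩ CA ⟂ DE]
2. A_y = -419/37  [D, E, A are collinear ∩ CA ⟂ DE]
   → A = (-35/37, -419/37)

A = (-35/37, -419/37)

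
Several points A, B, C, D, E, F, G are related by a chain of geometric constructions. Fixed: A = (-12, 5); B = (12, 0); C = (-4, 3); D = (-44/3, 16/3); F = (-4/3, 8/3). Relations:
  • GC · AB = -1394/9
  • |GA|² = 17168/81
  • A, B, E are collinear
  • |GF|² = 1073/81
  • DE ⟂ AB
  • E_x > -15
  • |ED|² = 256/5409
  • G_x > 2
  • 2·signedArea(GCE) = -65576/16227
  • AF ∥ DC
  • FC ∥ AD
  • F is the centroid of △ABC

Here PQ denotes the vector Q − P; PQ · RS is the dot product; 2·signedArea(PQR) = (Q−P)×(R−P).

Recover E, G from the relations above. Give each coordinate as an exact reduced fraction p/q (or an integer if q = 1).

E = (-8788/601, 10000/1803)
G = (20/9, 17/9)

1. E_x = -8788/601  [A, B, E are collinear ∩ DE ⟂ AB]
2. E_y = 10000/1803  [A, B, E are collinear ∩ DE ⟂ AB]
   → E = (-8788/601, 10000/1803)
3. G_x = 20/9  [GC · AB = -1394/9 ∩ 2·signedArea(GCE) = -65576/16227]
4. G_y = 17/9  [GC · AB = -1394/9 ∩ 2·signedArea(GCE) = -65576/16227]
   → G = (20/9, 17/9)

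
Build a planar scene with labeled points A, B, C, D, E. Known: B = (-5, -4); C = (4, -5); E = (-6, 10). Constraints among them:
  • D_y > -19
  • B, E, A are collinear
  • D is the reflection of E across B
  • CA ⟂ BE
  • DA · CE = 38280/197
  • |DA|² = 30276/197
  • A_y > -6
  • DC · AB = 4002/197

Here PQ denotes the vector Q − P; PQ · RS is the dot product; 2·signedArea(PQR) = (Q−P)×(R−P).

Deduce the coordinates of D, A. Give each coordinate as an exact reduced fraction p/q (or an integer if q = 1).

1. D_x = -4  [D is the reflection of E across B]
2. D_y = -18  [D is the reflection of E across B]
   → D = (-4, -18)
3. A_x = -962/197  [B, E, A are collinear ∩ CA ⟂ BE]
4. A_y = -1110/197  [B, E, A are collinear ∩ CA ⟂ BE]
   → A = (-962/197, -1110/197)

A = (-962/197, -1110/197)
D = (-4, -18)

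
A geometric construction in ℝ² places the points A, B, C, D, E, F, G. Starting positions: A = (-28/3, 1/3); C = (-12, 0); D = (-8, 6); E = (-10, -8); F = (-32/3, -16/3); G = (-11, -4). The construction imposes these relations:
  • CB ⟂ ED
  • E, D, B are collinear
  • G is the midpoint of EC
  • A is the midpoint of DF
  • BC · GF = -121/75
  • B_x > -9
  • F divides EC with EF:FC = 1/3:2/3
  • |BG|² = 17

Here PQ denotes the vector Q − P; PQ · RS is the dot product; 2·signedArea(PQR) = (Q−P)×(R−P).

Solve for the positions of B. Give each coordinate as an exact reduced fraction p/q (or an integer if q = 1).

1. B_x = -223/25  [E, D, B are collinear ∩ CB ⟂ ED]
2. B_y = -11/25  [E, D, B are collinear ∩ CB ⟂ ED]
   → B = (-223/25, -11/25)

B = (-223/25, -11/25)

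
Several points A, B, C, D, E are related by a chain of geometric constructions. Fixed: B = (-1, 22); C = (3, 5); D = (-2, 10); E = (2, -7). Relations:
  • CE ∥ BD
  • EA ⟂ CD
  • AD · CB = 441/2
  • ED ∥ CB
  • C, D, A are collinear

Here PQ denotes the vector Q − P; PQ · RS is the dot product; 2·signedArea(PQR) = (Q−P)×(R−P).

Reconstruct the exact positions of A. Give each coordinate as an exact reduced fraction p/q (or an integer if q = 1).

A = (17/2, -1/2)

1. A_x = 17/2  [C, D, A are collinear ∩ EA ⟂ CD]
2. A_y = -1/2  [C, D, A are collinear ∩ EA ⟂ CD]
   → A = (17/2, -1/2)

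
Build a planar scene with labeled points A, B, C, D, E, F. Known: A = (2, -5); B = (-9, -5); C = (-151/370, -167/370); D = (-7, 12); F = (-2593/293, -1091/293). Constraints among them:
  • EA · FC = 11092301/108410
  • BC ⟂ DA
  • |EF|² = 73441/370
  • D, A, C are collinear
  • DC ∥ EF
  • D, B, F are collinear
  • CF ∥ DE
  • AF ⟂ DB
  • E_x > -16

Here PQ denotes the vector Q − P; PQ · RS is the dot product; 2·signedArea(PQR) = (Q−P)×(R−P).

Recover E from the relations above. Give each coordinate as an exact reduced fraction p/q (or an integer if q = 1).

1. E_x = -1674037/108410  [DC ∥ EF ∩ CF ∥ DE]
2. E_y = 946181/108410  [DC ∥ EF ∩ CF ∥ DE]
   → E = (-1674037/108410, 946181/108410)

E = (-1674037/108410, 946181/108410)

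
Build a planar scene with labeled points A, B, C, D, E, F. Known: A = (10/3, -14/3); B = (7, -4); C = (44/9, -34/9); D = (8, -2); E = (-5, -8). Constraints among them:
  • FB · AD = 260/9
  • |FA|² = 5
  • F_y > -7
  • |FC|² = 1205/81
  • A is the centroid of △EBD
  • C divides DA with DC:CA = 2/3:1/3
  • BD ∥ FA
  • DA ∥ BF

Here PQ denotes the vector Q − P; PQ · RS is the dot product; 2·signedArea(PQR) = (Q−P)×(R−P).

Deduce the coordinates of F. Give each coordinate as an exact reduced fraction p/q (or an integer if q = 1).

1. F_x = 7/3  [BD ∥ FA ∩ DA ∥ BF]
2. F_y = -20/3  [BD ∥ FA ∩ DA ∥ BF]
   → F = (7/3, -20/3)

F = (7/3, -20/3)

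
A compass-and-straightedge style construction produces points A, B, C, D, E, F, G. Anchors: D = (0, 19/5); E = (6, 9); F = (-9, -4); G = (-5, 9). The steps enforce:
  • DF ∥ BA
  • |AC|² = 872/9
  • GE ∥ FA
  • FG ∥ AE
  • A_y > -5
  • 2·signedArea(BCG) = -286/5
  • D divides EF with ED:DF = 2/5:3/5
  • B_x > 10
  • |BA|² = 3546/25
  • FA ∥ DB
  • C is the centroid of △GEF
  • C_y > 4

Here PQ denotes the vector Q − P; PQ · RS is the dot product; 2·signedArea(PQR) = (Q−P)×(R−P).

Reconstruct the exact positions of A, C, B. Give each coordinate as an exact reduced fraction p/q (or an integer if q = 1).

A = (2, -4)
B = (11, 19/5)
C = (-8/3, 14/3)

1. A_x = 2  [FG ∥ AE ∩ GE ∥ FA]
2. A_y = -4  [FG ∥ AE ∩ GE ∥ FA]
   → A = (2, -4)
3. C_x = -8/3  [C is the centroid of △GEF]
4. C_y = 14/3  [C is the centroid of △GEF]
   → C = (-8/3, 14/3)
5. B_x = 11  [DF ∥ BA ∩ FA ∥ DB]
6. B_y = 19/5  [DF ∥ BA ∩ FA ∥ DB]
   → B = (11, 19/5)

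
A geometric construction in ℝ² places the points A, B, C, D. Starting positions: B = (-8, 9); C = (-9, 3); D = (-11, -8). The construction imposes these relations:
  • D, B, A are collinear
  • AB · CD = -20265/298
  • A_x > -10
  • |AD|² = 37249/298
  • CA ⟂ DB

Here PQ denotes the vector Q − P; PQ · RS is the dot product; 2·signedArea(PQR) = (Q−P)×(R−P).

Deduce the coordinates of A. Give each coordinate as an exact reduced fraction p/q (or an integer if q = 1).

1. A_x = -2699/298  [D, B, A are collinear ∩ CA ⟂ DB]
2. A_y = 897/298  [D, B, A are collinear ∩ CA ⟂ DB]
   → A = (-2699/298, 897/298)

A = (-2699/298, 897/298)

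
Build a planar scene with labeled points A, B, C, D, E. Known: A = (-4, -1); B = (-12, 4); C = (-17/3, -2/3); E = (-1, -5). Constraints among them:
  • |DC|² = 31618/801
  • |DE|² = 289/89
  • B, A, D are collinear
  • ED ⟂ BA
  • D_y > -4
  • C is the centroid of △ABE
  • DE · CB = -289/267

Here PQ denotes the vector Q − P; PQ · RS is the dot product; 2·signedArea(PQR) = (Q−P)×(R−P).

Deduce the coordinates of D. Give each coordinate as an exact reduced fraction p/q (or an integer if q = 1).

D = (-4/89, -309/89)

1. D_x = -4/89  [B, A, D are collinear ∩ ED ⟂ BA]
2. D_y = -309/89  [B, A, D are collinear ∩ ED ⟂ BA]
   → D = (-4/89, -309/89)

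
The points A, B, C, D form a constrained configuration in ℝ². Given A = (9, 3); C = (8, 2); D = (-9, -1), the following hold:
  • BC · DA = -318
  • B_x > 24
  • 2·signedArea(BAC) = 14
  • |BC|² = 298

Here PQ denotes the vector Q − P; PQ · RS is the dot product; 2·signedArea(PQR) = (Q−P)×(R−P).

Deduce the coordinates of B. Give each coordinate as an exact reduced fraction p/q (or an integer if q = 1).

B = (25, 5)

1. B_x = 25  [BC · DA = -318 ∩ 2·signedArea(BAC) = 14]
2. B_y = 5  [BC · DA = -318 ∩ 2·signedArea(BAC) = 14]
   → B = (25, 5)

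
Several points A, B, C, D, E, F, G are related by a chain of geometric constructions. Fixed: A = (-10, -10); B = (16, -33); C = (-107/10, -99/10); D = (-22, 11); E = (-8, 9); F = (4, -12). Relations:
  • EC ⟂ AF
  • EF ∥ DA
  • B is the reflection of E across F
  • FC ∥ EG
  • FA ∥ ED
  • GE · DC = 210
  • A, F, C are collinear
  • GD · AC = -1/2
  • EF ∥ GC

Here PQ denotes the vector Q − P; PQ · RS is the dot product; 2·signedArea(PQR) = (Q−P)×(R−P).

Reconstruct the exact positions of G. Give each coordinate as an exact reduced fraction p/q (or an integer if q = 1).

1. G_x = -227/10  [EF ∥ GC ∩ FC ∥ EG]
2. G_y = 111/10  [EF ∥ GC ∩ FC ∥ EG]
   → G = (-227/10, 111/10)

G = (-227/10, 111/10)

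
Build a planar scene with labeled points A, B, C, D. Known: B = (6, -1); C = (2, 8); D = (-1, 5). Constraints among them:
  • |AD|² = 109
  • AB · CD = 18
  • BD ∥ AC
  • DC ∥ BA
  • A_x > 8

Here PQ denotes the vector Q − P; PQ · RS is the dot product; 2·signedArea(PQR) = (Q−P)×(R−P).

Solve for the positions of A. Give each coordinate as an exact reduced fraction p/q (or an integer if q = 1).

A = (9, 2)

1. A_x = 9  [BD ∥ AC ∩ DC ∥ BA]
2. A_y = 2  [BD ∥ AC ∩ DC ∥ BA]
   → A = (9, 2)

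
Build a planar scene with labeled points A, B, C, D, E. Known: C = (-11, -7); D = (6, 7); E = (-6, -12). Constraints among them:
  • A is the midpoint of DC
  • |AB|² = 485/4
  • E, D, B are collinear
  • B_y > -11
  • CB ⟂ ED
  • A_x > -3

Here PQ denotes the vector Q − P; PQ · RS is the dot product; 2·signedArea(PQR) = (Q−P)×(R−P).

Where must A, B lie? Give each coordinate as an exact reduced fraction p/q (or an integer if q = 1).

A = (-5/2, 0)
B = (-522/101, -1079/101)

1. A_x = -5/2  [A is the midpoint of DC]
2. A_y = 0  [A is the midpoint of DC]
   → A = (-5/2, 0)
3. B_x = -522/101  [E, D, B are collinear ∩ CB ⟂ ED]
4. B_y = -1079/101  [E, D, B are collinear ∩ CB ⟂ ED]
   → B = (-522/101, -1079/101)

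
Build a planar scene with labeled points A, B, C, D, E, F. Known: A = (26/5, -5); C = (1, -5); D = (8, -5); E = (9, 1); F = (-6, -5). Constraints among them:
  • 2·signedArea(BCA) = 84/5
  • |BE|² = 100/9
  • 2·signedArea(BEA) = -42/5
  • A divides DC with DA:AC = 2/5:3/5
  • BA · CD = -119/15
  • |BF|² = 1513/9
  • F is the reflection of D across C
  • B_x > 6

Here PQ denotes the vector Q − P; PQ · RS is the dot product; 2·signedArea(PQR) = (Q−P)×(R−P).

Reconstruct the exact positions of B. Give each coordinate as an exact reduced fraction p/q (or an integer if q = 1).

1. B_x = 19/3  [2·signedArea(BCA) = 84/5 ∩ BA · CD = -119/15]
2. B_y = -1  [2·signedArea(BCA) = 84/5 ∩ BA · CD = -119/15]
   → B = (19/3, -1)

B = (19/3, -1)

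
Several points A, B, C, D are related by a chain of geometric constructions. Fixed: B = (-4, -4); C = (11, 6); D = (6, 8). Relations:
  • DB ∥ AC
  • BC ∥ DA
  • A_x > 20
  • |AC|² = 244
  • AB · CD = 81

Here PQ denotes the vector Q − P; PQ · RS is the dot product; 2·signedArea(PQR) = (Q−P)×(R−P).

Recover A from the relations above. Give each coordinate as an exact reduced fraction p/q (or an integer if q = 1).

A = (21, 18)

1. A_x = 21  [DB ∥ AC ∩ BC ∥ DA]
2. A_y = 18  [DB ∥ AC ∩ BC ∥ DA]
   → A = (21, 18)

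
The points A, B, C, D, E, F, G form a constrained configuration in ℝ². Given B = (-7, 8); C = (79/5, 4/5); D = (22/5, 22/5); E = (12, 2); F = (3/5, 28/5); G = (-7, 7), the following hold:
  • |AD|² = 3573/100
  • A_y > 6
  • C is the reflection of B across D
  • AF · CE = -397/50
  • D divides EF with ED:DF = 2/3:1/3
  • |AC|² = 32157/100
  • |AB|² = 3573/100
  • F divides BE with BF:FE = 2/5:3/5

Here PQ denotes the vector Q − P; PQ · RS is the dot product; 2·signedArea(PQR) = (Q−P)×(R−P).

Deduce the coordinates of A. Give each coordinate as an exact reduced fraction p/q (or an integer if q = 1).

A = (-13/10, 31/5)

1. A_x = -13/10  [line 19/5·x + -6/5·y + 619/50 = 0 ∩ |AB|² = 3573/100]
2. A_y = 31/5  [line 19/5·x + -6/5·y + 619/50 = 0 ∩ |AB|² = 3573/100]
   → A = (-13/10, 31/5)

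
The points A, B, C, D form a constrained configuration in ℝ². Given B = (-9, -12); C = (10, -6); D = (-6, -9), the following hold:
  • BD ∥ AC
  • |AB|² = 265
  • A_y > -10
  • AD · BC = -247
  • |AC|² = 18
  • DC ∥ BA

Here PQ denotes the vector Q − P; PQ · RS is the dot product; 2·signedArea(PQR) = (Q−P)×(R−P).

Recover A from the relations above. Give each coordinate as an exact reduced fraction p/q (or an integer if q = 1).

A = (7, -9)

1. A_x = 7  [BD ∥ AC ∩ DC ∥ BA]
2. A_y = -9  [BD ∥ AC ∩ DC ∥ BA]
   → A = (7, -9)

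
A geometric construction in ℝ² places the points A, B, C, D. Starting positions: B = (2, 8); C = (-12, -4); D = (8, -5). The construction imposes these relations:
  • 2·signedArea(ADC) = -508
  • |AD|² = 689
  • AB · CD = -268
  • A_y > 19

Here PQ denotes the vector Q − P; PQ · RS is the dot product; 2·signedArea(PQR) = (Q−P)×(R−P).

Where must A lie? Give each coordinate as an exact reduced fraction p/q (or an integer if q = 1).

1. A_x = 16  [2·signedArea(ADC) = -508 ∩ AB · CD = -268]
2. A_y = 20  [2·signedArea(ADC) = -508 ∩ AB · CD = -268]
   → A = (16, 20)

A = (16, 20)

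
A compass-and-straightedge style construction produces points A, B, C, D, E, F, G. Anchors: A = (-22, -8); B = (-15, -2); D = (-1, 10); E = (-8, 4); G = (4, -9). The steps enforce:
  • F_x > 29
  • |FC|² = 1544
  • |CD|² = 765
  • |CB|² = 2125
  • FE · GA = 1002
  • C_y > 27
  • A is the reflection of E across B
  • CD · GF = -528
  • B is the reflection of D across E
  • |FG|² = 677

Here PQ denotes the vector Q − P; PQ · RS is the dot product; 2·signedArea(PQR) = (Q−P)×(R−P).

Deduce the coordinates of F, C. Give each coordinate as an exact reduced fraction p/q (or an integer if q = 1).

C = (20, 28)
F = (30, -10)

1. F_x = 30  [line 26·x + -1·y + -790 = 0 ∩ |FG|² = 677]
2. F_y = -10  [line 26·x + -1·y + -790 = 0 ∩ |FG|² = 677]
   → F = (30, -10)
3. C_x = 20  [line -26·x + 1·y + 492 = 0 ∩ |FC|² = 1544]
4. C_y = 28  [line -26·x + 1·y + 492 = 0 ∩ |FC|² = 1544]
   → C = (20, 28)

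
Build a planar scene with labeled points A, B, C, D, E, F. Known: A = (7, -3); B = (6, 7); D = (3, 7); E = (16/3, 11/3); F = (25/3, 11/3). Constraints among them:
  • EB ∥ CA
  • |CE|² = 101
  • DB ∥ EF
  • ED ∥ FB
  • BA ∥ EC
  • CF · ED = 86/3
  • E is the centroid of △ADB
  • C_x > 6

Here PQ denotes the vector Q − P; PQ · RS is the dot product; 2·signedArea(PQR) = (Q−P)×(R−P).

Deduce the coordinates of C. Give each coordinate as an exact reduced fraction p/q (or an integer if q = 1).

1. C_x = 19/3  [EB ∥ CA ∩ BA ∥ EC]
2. C_y = -19/3  [EB ∥ CA ∩ BA ∥ EC]
   → C = (19/3, -19/3)

C = (19/3, -19/3)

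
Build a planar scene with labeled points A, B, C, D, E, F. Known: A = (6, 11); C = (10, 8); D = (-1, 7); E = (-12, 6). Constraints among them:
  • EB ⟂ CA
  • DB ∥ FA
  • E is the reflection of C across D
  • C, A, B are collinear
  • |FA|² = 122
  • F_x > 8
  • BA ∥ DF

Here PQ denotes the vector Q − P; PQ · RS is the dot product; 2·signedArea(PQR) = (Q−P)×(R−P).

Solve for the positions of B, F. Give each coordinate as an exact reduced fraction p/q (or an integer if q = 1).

1. B_x = -78/25  [C, A, B are collinear ∩ EB ⟂ CA]
2. B_y = 446/25  [C, A, B are collinear ∩ EB ⟂ CA]
   → B = (-78/25, 446/25)
3. F_x = 203/25  [DB ∥ FA ∩ BA ∥ DF]
4. F_y = 4/25  [DB ∥ FA ∩ BA ∥ DF]
   → F = (203/25, 4/25)

B = (-78/25, 446/25)
F = (203/25, 4/25)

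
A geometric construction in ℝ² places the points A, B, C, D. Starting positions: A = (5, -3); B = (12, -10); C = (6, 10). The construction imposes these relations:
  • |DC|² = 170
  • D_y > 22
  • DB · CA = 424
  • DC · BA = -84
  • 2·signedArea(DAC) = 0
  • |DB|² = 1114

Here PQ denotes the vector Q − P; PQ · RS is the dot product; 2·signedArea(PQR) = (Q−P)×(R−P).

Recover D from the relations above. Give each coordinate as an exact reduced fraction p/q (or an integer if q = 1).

D = (7, 23)

1. D_x = 7  [2·signedArea(DAC) = 0 ∩ DC · BA = -84]
2. D_y = 23  [2·signedArea(DAC) = 0 ∩ DC · BA = -84]
   → D = (7, 23)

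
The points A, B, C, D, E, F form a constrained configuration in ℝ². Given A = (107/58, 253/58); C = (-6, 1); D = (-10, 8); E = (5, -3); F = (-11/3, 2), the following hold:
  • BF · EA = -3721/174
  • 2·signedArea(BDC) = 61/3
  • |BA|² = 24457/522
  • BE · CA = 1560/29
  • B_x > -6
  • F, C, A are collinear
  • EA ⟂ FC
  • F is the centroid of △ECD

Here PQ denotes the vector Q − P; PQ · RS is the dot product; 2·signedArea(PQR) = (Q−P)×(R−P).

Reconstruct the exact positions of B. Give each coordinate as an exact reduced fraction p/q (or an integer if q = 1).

1. B_x = -5  [BF · EA = -3721/174 ∩ 2·signedArea(BDC) = 61/3]
2. B_y = 13/3  [BF · EA = -3721/174 ∩ 2·signedArea(BDC) = 61/3]
   → B = (-5, 13/3)

B = (-5, 13/3)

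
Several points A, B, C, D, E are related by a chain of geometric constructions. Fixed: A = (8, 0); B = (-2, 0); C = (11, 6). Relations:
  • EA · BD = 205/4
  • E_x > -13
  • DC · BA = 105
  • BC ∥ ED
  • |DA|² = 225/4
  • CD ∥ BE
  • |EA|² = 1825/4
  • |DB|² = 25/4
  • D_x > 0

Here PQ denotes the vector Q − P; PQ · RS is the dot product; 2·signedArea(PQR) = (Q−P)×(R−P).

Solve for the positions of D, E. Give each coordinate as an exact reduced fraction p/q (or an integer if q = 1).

1. D_x = 1/2  [DC · BA = 105]
2. D_y = 0  [|DB|² = 25/4]
   → D = (1/2, 0)
3. E_x = -25/2  [BC ∥ ED ∩ CD ∥ BE]
4. E_y = -6  [BC ∥ ED ∩ CD ∥ BE]
   → E = (-25/2, -6)

D = (1/2, 0)
E = (-25/2, -6)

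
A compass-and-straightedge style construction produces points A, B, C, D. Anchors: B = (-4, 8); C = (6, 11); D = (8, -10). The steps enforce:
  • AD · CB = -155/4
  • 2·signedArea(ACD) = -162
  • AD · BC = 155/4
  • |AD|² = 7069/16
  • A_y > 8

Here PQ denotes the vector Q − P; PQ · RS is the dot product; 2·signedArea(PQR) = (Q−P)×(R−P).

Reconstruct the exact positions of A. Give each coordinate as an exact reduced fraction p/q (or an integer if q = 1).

1. A_x = -3/2  [2·signedArea(ACD) = -162 ∩ AD · CB = -155/4]
2. A_y = 35/4  [2·signedArea(ACD) = -162 ∩ AD · CB = -155/4]
   → A = (-3/2, 35/4)

A = (-3/2, 35/4)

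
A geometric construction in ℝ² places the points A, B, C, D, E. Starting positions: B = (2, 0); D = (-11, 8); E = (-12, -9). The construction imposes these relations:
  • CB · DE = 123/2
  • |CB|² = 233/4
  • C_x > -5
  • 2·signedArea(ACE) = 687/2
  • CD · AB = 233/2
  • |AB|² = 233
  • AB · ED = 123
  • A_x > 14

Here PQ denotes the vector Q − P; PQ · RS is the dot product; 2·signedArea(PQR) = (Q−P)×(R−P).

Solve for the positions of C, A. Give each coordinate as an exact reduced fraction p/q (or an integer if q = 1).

A = (15, -8)
C = (-9/2, 4)

1. A_x = 15  [line -1·x + -17·y + -121 = 0 ∩ |AB|² = 233]
2. A_y = -8  [line -1·x + -17·y + -121 = 0 ∩ |AB|² = 233]
   → A = (15, -8)
3. C_x = -9/2  [CD · AB = 233/2 ∩ 2·signedArea(ACE) = 687/2]
4. C_y = 4  [CD · AB = 233/2 ∩ 2·signedArea(ACE) = 687/2]
   → C = (-9/2, 4)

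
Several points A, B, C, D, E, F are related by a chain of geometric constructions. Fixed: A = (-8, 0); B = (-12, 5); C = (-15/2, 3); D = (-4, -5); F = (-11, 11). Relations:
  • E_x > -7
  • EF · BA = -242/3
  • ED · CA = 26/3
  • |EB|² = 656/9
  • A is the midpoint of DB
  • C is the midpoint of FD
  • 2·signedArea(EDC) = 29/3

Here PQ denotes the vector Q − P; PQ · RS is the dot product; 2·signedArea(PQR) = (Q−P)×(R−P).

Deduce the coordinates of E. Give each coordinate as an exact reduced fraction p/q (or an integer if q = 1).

E = (-20/3, -5/3)

1. E_x = -20/3  [2·signedArea(EDC) = 29/3 ∩ ED · CA = 26/3]
2. E_y = -5/3  [2·signedArea(EDC) = 29/3 ∩ ED · CA = 26/3]
   → E = (-20/3, -5/3)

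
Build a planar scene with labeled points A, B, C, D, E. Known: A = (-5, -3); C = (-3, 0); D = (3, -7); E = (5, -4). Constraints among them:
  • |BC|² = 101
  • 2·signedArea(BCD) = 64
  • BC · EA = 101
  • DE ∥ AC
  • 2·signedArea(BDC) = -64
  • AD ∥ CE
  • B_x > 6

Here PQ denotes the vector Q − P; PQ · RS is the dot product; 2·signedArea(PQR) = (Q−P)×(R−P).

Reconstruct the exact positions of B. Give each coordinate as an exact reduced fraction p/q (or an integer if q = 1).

B = (7, -1)

1. B_x = 7  [2·signedArea(BCD) = 64 ∩ BC · EA = 101]
2. B_y = -1  [2·signedArea(BCD) = 64 ∩ BC · EA = 101]
   → B = (7, -1)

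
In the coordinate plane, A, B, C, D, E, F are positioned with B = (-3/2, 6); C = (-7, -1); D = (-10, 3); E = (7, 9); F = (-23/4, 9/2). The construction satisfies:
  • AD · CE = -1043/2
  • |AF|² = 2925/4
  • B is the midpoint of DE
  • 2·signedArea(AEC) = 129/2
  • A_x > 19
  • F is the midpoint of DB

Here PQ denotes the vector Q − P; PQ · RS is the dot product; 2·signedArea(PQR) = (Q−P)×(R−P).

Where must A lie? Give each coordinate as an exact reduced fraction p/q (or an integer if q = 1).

1. A_x = 79/4  [AD · CE = -1043/2 ∩ 2·signedArea(AEC) = 129/2]
2. A_y = 27/2  [AD · CE = -1043/2 ∩ 2·signedArea(AEC) = 129/2]
   → A = (79/4, 27/2)

A = (79/4, 27/2)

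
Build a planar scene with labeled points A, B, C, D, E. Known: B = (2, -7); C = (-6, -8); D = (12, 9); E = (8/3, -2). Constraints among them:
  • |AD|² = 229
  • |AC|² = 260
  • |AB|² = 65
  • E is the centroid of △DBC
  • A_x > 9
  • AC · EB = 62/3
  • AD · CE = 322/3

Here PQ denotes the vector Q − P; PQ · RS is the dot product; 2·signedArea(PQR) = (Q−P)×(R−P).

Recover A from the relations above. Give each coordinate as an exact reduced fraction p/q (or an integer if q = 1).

1. A_x = 10  [AD · CE = 322/3 ∩ AC · EB = 62/3]
2. A_y = -6  [AD · CE = 322/3 ∩ AC · EB = 62/3]
   → A = (10, -6)

A = (10, -6)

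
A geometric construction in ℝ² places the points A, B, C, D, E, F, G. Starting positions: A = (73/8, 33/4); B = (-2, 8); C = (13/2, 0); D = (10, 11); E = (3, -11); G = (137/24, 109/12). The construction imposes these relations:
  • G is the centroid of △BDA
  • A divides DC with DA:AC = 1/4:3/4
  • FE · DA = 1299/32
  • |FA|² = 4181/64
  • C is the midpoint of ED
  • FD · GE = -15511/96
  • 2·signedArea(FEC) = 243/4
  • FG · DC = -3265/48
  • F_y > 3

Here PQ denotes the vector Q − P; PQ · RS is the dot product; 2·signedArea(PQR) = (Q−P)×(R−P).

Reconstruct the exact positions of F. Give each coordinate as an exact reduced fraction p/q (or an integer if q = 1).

F = (9/4, 4)

1. F_x = 9/4  [FD · GE = -15511/96 ∩ FE · DA = 1299/32]
2. F_y = 4  [FD · GE = -15511/96 ∩ FE · DA = 1299/32]
   → F = (9/4, 4)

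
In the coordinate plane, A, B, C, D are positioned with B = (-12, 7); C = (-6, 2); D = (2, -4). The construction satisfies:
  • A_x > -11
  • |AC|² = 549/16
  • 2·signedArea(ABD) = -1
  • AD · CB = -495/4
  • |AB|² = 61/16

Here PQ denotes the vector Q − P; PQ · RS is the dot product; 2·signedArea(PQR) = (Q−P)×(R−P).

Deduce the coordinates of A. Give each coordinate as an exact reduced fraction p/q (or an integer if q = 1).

1. A_x = -21/2  [2·signedArea(ABD) = -1 ∩ AD · CB = -495/4]
2. A_y = 23/4  [2·signedArea(ABD) = -1 ∩ AD · CB = -495/4]
   → A = (-21/2, 23/4)

A = (-21/2, 23/4)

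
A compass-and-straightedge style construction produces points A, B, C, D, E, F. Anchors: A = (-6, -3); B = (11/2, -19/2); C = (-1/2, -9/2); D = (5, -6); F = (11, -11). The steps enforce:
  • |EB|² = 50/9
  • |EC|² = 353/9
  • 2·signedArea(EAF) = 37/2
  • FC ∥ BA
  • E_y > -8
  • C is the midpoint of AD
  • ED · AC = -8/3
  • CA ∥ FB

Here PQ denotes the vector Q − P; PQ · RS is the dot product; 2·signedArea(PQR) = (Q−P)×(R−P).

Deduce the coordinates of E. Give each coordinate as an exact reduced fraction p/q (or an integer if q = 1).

E = (31/6, -43/6)

1. E_x = 31/6  [ED · AC = -8/3 ∩ 2·signedArea(EAF) = 37/2]
2. E_y = -43/6  [ED · AC = -8/3 ∩ 2·signedArea(EAF) = 37/2]
   → E = (31/6, -43/6)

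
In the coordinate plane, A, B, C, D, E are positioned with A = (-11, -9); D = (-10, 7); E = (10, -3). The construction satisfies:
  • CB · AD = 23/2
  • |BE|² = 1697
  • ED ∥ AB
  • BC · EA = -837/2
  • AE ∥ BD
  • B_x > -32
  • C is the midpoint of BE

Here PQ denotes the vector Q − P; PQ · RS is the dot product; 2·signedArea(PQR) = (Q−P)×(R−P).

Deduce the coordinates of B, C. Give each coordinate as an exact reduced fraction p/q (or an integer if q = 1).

1. B_x = -31  [AE ∥ BD ∩ ED ∥ AB]
2. B_y = 1  [AE ∥ BD ∩ ED ∥ AB]
   → B = (-31, 1)
3. C_x = -21/2  [C is the midpoint of BE]
4. C_y = -1  [C is the midpoint of BE]
   → C = (-21/2, -1)

B = (-31, 1)
C = (-21/2, -1)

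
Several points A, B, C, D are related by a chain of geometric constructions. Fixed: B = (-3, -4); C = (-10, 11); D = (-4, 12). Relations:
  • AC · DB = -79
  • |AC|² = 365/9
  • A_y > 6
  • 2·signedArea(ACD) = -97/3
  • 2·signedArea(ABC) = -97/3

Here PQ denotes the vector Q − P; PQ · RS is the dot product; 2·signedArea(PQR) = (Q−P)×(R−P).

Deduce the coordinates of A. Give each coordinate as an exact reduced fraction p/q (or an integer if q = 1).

1. A_x = -17/3  [AC · DB = -79 ∩ 2·signedArea(ABC) = -97/3]
2. A_y = 19/3  [AC · DB = -79 ∩ 2·signedArea(ABC) = -97/3]
   → A = (-17/3, 19/3)

A = (-17/3, 19/3)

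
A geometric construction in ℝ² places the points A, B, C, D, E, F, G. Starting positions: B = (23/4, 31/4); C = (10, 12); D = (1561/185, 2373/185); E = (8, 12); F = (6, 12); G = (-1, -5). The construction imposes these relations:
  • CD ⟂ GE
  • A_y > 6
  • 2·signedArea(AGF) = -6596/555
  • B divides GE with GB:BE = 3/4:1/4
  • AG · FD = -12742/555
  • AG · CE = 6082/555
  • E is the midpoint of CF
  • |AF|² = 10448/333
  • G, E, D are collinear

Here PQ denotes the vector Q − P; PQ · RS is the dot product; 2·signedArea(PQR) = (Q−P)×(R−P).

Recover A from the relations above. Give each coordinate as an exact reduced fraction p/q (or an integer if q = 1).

A = (2486/555, 3668/555)

1. A_x = 2486/555  [AG · CE = 6082/555 ∩ AG · FD = -12742/555]
2. A_y = 3668/555  [AG · CE = 6082/555 ∩ AG · FD = -12742/555]
   → A = (2486/555, 3668/555)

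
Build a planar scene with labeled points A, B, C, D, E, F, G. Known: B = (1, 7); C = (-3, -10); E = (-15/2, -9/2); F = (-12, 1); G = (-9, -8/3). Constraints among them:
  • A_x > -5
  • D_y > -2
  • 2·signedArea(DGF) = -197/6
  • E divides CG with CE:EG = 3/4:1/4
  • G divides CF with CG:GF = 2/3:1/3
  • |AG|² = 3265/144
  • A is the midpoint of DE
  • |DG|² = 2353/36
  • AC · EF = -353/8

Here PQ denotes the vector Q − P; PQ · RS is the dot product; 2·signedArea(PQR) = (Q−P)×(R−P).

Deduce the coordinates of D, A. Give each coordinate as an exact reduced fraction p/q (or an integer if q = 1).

A = (-17/4, -3)
D = (-1, -3/2)

1. A_x = -17/4  [line 9/2·x + -11/2·y + 21/8 = 0 ∩ |AG|² = 3265/144]
2. A_y = -3  [line 9/2·x + -11/2·y + 21/8 = 0 ∩ |AG|² = 3265/144]
   → A = (-17/4, -3)
3. D_x = -1  [2·signedArea(DGF) = -197/6 ∩ A is the midpoint of DE]
4. D_y = -3/2  [2·signedArea(DGF) = -197/6 ∩ A is the midpoint of DE]
   → D = (-1, -3/2)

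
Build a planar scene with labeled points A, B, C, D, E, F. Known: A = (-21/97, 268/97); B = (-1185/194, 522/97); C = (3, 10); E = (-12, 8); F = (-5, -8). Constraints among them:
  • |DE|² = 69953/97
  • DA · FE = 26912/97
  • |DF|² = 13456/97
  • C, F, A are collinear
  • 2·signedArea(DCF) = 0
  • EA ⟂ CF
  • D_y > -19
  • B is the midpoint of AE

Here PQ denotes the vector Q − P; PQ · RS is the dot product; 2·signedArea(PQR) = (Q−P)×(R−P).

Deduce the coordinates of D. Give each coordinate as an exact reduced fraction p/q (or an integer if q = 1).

1. D_x = -949/97  [2·signedArea(DCF) = 0 ∩ DA · FE = 26912/97]
2. D_y = -1820/97  [2·signedArea(DCF) = 0 ∩ DA · FE = 26912/97]
   → D = (-949/97, -1820/97)

D = (-949/97, -1820/97)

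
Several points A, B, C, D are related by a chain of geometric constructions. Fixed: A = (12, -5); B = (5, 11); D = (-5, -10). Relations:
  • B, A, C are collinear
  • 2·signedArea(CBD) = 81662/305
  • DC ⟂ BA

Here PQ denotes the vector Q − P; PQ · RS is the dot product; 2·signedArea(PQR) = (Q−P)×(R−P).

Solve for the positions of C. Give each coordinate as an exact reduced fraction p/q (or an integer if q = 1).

1. C_x = 3387/305  [B, A, C are collinear ∩ DC ⟂ BA]
2. C_y = -901/305  [B, A, C are collinear ∩ DC ⟂ BA]
   → C = (3387/305, -901/305)

C = (3387/305, -901/305)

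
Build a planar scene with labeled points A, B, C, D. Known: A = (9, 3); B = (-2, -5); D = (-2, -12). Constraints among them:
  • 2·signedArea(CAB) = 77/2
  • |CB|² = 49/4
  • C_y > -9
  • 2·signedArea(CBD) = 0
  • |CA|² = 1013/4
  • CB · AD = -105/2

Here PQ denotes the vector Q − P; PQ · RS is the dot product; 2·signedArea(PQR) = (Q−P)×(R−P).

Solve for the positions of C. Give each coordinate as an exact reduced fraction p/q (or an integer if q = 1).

1. C_x = -2  [2·signedArea(CBD) = 0 ∩ CB · AD = -105/2]
2. C_y = -17/2  [2·signedArea(CBD) = 0 ∩ CB · AD = -105/2]
   → C = (-2, -17/2)

C = (-2, -17/2)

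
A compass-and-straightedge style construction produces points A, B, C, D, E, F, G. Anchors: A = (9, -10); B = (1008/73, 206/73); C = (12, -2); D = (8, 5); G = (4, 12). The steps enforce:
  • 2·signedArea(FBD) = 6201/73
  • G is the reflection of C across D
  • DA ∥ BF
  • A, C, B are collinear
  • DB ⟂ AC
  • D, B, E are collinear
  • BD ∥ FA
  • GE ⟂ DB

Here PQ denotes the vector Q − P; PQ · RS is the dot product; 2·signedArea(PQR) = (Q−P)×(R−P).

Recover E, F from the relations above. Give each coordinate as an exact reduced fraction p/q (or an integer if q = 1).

E = (160/73, 524/73)
F = (1081/73, -889/73)

1. E_x = 160/73  [D, B, E are collinear ∩ GE ⟂ DB]
2. E_y = 524/73  [D, B, E are collinear ∩ GE ⟂ DB]
   → E = (160/73, 524/73)
3. F_x = 1081/73  [BD ∥ FA ∩ DA ∥ BF]
4. F_y = -889/73  [BD ∥ FA ∩ DA ∥ BF]
   → F = (1081/73, -889/73)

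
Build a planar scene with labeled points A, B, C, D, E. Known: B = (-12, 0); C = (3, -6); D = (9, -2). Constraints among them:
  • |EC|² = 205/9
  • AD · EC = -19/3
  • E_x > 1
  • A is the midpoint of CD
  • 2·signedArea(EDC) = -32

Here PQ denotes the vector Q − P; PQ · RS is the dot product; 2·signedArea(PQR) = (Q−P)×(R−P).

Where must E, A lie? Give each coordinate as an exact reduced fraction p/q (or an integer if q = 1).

A = (6, -4)
E = (2, -4/3)

1. E_x = 2  [line 4·x + -6·y + -16 = 0 ∩ |EC|² = 205/9]
2. E_y = -4/3  [line 4·x + -6·y + -16 = 0 ∩ |EC|² = 205/9]
   → E = (2, -4/3)
3. A_x = 6  [A is the midpoint of CD]
4. A_y = -4  [A is the midpoint of CD]
   → A = (6, -4)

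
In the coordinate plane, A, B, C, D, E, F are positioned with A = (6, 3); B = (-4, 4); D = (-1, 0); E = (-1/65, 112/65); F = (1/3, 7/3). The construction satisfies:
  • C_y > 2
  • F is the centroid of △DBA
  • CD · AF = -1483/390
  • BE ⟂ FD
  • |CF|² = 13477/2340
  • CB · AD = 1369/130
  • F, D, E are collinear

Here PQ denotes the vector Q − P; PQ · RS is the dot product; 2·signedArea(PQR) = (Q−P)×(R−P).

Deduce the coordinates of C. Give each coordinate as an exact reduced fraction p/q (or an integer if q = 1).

1. C_x = -261/130  [CD · AF = -1483/390 ∩ CB · AD = 1369/130]
2. C_y = 186/65  [CD · AF = -1483/390 ∩ CB · AD = 1369/130]
   → C = (-261/130, 186/65)

C = (-261/130, 186/65)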